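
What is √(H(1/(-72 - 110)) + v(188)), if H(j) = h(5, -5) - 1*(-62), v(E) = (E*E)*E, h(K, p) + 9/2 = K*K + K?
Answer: √26579038/2 ≈ 2577.7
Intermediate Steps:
h(K, p) = -9/2 + K + K² (h(K, p) = -9/2 + (K*K + K) = -9/2 + (K² + K) = -9/2 + (K + K²) = -9/2 + K + K²)
v(E) = E³ (v(E) = E²*E = E³)
H(j) = 175/2 (H(j) = (-9/2 + 5 + 5²) - 1*(-62) = (-9/2 + 5 + 25) + 62 = 51/2 + 62 = 175/2)
√(H(1/(-72 - 110)) + v(188)) = √(175/2 + 188³) = √(175/2 + 6644672) = √(13289519/2) = √26579038/2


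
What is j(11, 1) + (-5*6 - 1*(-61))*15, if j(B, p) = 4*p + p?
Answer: 470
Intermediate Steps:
j(B, p) = 5*p
j(11, 1) + (-5*6 - 1*(-61))*15 = 5*1 + (-5*6 - 1*(-61))*15 = 5 + (-30 + 61)*15 = 5 + 31*15 = 5 + 465 = 470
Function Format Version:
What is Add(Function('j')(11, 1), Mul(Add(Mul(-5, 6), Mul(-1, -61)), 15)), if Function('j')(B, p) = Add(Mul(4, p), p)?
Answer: 470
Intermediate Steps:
Function('j')(B, p) = Mul(5, p)
Add(Function('j')(11, 1), Mul(Add(Mul(-5, 6), Mul(-1, -61)), 15)) = Add(Mul(5, 1), Mul(Add(Mul(-5, 6), Mul(-1, -61)), 15)) = Add(5, Mul(Add(-30, 61), 15)) = Add(5, Mul(31, 15)) = Add(5, 465) = 470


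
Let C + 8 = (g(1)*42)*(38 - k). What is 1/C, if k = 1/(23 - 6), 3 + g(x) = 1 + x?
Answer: -17/27226 ≈ -0.00062440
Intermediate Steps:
g(x) = -2 + x (g(x) = -3 + (1 + x) = -2 + x)
k = 1/17 ≈ 0.058824
C = -27226/17 (C = -8 + ((-2 + 1)*42)*(38 - 1*1/17) = -8 + (-1*42)*(38 - 1/17) = -8 - 42*645/17 = -8 - 27090/17 = -27226/17 ≈ -1601.5)
1/C = 1/(-27226/17) = -17/27226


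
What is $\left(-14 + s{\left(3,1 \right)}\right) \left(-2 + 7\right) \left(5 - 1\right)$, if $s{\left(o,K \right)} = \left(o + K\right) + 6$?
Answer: $-80$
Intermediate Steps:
$s{\left(o,K \right)} = 6 + K + o$ ($s{\left(o,K \right)} = \left(K + o\right) + 6 = 6 + K + o$)
$\left(-14 + s{\left(3,1 \right)}\right) \left(-2 + 7\right) \left(5 - 1\right) = \left(-14 + \left(6 + 1 + 3\right)\right) \left(-2 + 7\right) \left(5 - 1\right) = \left(-14 + 10\right) 5 \cdot 4 = \left(-4\right) 20 = -80$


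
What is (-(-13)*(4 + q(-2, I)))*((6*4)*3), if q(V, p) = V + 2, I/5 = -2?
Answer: 3744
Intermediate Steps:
I = -10 (I = 5*(-2) = -10)
q(V, p) = 2 + V
(-(-13)*(4 + q(-2, I)))*((6*4)*3) = (-(-13)*(4 + (2 - 2)))*((6*4)*3) = (-(-13)*(4 + 0))*(24*3) = -(-13)*4*72 = -13*(-4)*72 = 52*72 = 3744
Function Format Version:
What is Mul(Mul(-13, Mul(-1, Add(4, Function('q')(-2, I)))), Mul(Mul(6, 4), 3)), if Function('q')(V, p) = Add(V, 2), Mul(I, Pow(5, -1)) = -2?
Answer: 3744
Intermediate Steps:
I = -10 (I = Mul(5, -2) = -10)
Function('q')(V, p) = Add(2, V)
Mul(Mul(-13, Mul(-1, Add(4, Function('q')(-2, I)))), Mul(Mul(6, 4), 3)) = Mul(Mul(-13, Mul(-1, Add(4, Add(2, -2)))), Mul(Mul(6, 4), 3)) = Mul(Mul(-13, Mul(-1, Add(4, 0))), Mul(24, 3)) = Mul(Mul(-13, Mul(-1, 4)), 72) = Mul(Mul(-13, -4), 72) = Mul(52, 72) = 3744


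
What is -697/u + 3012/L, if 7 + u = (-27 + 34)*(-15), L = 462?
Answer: 15699/1232 ≈ 12.743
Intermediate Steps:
u = -112 (u = -7 + (-27 + 34)*(-15) = -7 + 7*(-15) = -7 - 105 = -112)
-697/u + 3012/L = -697/(-112) + 3012/462 = -697*(-1/112) + 3012*(1/462) = 697/112 + 502/77 = 15699/1232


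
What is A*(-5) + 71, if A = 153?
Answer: -694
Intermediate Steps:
A*(-5) + 71 = 153*(-5) + 71 = -765 + 71 = -694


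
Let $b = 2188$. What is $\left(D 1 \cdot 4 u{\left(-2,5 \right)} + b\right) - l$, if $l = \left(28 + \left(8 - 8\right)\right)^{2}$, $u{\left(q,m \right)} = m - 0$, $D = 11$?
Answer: $1624$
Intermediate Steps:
$u{\left(q,m \right)} = m$ ($u{\left(q,m \right)} = m + 0 = m$)
$l = 784$ ($l = \left(28 + \left(8 - 8\right)\right)^{2} = \left(28 + 0\right)^{2} = 28^{2} = 784$)
$\left(D 1 \cdot 4 u{\left(-2,5 \right)} + b\right) - l = \left(11 \cdot 1 \cdot 4 \cdot 5 + 2188\right) - 784 = \left(11 \cdot 20 + 2188\right) - 784 = \left(220 + 2188\right) - 784 = 2408 - 784 = 1624$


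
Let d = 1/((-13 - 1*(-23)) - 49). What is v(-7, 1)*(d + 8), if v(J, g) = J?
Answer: -2177/39 ≈ -55.820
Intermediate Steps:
d = -1/39 (d = 1/((-13 + 23) - 49) = 1/(10 - 49) = 1/(-39) = -1/39 ≈ -0.025641)
v(-7, 1)*(d + 8) = -7*(-1/39 + 8) = -7*311/39 = -2177/39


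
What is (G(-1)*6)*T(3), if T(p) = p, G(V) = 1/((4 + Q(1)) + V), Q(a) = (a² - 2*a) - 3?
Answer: -18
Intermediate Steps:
Q(a) = -3 + a² - 2*a
G(V) = 1/V (G(V) = 1/((4 + (-3 + 1² - 2*1)) + V) = 1/((4 + (-3 + 1 - 2)) + V) = 1/((4 - 4) + V) = 1/(0 + V) = 1/V)
(G(-1)*6)*T(3) = (6/(-1))*3 = -1*6*3 = -6*3 = -18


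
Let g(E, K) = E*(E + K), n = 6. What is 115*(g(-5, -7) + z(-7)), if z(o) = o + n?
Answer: 6785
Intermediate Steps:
z(o) = 6 + o (z(o) = o + 6 = 6 + o)
115*(g(-5, -7) + z(-7)) = 115*(-5*(-5 - 7) + (6 - 7)) = 115*(-5*(-12) - 1) = 115*(60 - 1) = 115*59 = 6785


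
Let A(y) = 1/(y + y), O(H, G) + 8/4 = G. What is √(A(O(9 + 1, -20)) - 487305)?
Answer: I*√235855631/22 ≈ 698.07*I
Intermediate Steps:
O(H, G) = -2 + G
A(y) = 1/(2*y)
√(A(O(9 + 1, -20)) - 487305) = √(1/(2*(-2 - 20)) - 487305) = √((½)/(-22) - 487305) = √((½)*(-1/22) - 487305) = √(-1/44 - 487305) = √(-21441421/44) = I*√235855631/22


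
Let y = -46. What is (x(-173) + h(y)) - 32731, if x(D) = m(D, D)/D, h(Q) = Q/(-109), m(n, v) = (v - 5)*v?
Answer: -3587035/109 ≈ -32909.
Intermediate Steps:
m(n, v) = v*(-5 + v) (m(n, v) = (-5 + v)*v = v*(-5 + v))
h(Q) = -Q/109 (h(Q) = Q*(-1/109) = -Q/109)
x(D) = -5 + D (x(D) = (D*(-5 + D))/D = -5 + D)
(x(-173) + h(y)) - 32731 = ((-5 - 173) - 1/109*(-46)) - 32731 = (-178 + 46/109) - 32731 = -19356/109 - 32731 = -3587035/109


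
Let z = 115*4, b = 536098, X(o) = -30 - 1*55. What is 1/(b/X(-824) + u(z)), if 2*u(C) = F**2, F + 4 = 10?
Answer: -85/534568 ≈ -0.00015901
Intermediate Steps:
F = 6 (F = -4 + 10 = 6)
X(o) = -85 (X(o) = -30 - 55 = -85)
z = 460
u(C) = 18 (u(C) = (1/2)*6**2 = (1/2)*36 = 18)
1/(b/X(-824) + u(z)) = 1/(536098/(-85) + 18) = 1/(536098*(-1/85) + 18) = 1/(-536098/85 + 18) = 1/(-534568/85) = -85/534568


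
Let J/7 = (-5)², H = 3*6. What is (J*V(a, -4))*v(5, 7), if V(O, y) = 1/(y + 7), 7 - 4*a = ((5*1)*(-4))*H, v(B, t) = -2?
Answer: -350/3 ≈ -116.67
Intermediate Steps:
H = 18
a = 367/4 (a = 7/4 - (5*1)*(-4)*18/4 = 7/4 - 5*(-4)*18/4 = 7/4 - (-5)*18 = 7/4 - ¼*(-360) = 7/4 + 90 = 367/4 ≈ 91.750)
V(O, y) = 1/(7 + y)
J = 175 (J = 7*(-5)² = 7*25 = 175)
(J*V(a, -4))*v(5, 7) = (175/(7 - 4))*(-2) = (175/3)*(-2) = -350/3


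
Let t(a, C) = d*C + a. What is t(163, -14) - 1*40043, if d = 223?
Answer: -43002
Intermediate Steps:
t(a, C) = a + 223*C (t(a, C) = 223*C + a = a + 223*C)
t(163, -14) - 1*40043 = (163 + 223*(-14)) - 1*40043 = (163 - 3122) - 40043 = -2959 - 40043 = -43002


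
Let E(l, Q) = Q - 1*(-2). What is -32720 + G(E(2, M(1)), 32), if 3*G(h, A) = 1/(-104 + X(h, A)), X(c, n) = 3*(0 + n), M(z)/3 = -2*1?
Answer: -785281/24 ≈ -32720.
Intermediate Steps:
M(z) = -6 (M(z) = 3*(-2*1) = 3*(-2) = -6)
X(c, n) = 3*n
E(l, Q) = 2 + Q (E(l, Q) = Q + 2 = 2 + Q)
G(h, A) = 1/(3*(-104 + 3*A))
-32720 + G(E(2, M(1)), 32) = -32720 + 1/(3*(-104 + 3*32)) = -32720 + 1/(3*(-104 + 96)) = -32720 + (1/3)/(-8) = -32720 + (1/3)*(-1/8) = -32720 - 1/24 = -785281/24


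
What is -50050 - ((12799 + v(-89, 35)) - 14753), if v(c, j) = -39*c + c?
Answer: -51478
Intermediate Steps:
v(c, j) = -38*c
-50050 - ((12799 + v(-89, 35)) - 14753) = -50050 - ((12799 - 38*(-89)) - 14753) = -50050 - ((12799 + 3382) - 14753) = -50050 - (16181 - 14753) = -50050 - 1*1428 = -50050 - 1428 = -51478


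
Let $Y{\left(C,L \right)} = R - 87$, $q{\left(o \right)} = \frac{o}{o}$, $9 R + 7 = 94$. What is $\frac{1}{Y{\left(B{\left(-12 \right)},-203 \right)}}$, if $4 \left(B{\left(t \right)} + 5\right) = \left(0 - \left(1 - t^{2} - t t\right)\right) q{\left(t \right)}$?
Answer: $- \frac{3}{232} \approx -0.012931$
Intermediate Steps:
$R = \frac{29}{3}$ ($R = - \frac{7}{9} + \frac{1}{9} \cdot 94 = - \frac{7}{9} + \frac{94}{9} = \frac{29}{3} \approx 9.6667$)
$q{\left(o \right)} = 1$
$B{\left(t \right)} = - \frac{21}{4} + \frac{t^{2}}{2}$ ($B{\left(t \right)} = -5 + \frac{\left(0 - \left(1 - t^{2} - t t\right)\right) 1}{4} = -5 + \frac{\left(0 + \left(\left(t^{2} + t^{2}\right) - 1\right)\right) 1}{4} = -5 + \frac{\left(0 + \left(2 t^{2} - 1\right)\right) 1}{4} = -5 + \frac{\left(0 + \left(-1 + 2 t^{2}\right)\right) 1}{4} = -5 + \frac{\left(-1 + 2 t^{2}\right) 1}{4} = -5 + \frac{-1 + 2 t^{2}}{4} = -5 + \left(- \frac{1}{4} + \frac{t^{2}}{2}\right) = - \frac{21}{4} + \frac{t^{2}}{2}$)
$Y{\left(C,L \right)} = - \frac{232}{3}$ ($Y{\left(C,L \right)} = \frac{29}{3} - 87 = - \frac{232}{3}$)
$\frac{1}{Y{\left(B{\left(-12 \right)},-203 \right)}} = \frac{1}{- \frac{232}{3}} = - \frac{3}{232}$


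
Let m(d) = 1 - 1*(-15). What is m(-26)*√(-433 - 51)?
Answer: 352*I ≈ 352.0*I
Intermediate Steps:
m(d) = 16 (m(d) = 1 + 15 = 16)
m(-26)*√(-433 - 51) = 16*√(-433 - 51) = 16*√(-484) = 16*(22*I) = 352*I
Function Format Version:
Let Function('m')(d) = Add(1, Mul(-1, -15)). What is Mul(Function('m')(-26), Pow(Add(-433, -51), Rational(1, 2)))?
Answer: Mul(352, I) ≈ Mul(352.00, I)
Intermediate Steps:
Function('m')(d) = 16 (Function('m')(d) = Add(1, 15) = 16)
Mul(Function('m')(-26), Pow(Add(-433, -51), Rational(1, 2))) = Mul(16, Pow(Add(-433, -51), Rational(1, 2))) = Mul(16, Pow(-484, Rational(1, 2))) = Mul(16, Mul(22, I)) = Mul(352, I)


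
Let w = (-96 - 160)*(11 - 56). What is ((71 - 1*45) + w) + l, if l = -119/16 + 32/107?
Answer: 19754531/1712 ≈ 11539.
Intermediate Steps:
l = -12221/1712 (l = -119*1/16 + 32*(1/107) = -119/16 + 32/107 = -12221/1712 ≈ -7.1384)
w = 11520 (w = -256*(-45) = 11520)
((71 - 1*45) + w) + l = ((71 - 1*45) + 11520) - 12221/1712 = ((71 - 45) + 11520) - 12221/1712 = (26 + 11520) - 12221/1712 = 11546 - 12221/1712 = 19754531/1712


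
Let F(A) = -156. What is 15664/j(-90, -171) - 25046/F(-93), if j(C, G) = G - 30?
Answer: 431777/5226 ≈ 82.621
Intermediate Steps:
j(C, G) = -30 + G
15664/j(-90, -171) - 25046/F(-93) = 15664/(-30 - 171) - 25046/(-156) = 15664/(-201) - 25046*(-1/156) = 15664*(-1/201) + 12523/78 = -15664/201 + 12523/78 = 431777/5226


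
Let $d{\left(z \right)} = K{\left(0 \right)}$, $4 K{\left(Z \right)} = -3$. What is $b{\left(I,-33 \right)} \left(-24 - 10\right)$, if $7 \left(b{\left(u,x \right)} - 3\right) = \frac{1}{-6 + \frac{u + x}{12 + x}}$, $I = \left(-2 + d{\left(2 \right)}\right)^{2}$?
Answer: $- \frac{162486}{1609} \approx -100.99$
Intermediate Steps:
$K{\left(Z \right)} = - \frac{3}{4}$ ($K{\left(Z \right)} = \frac{1}{4} \left(-3\right) = - \frac{3}{4}$)
$d{\left(z \right)} = - \frac{3}{4}$
$I = \frac{121}{16}$ ($I = \left(-2 - \frac{3}{4}\right)^{2} = \left(- \frac{11}{4}\right)^{2} = \frac{121}{16} \approx 7.5625$)
$b{\left(u,x \right)} = 3 + \frac{1}{7 \left(-6 + \frac{u + x}{12 + x}\right)}$
$b{\left(I,-33 \right)} \left(-24 - 10\right) = \frac{1500 - \frac{2541}{16} + 104 \left(-33\right)}{7 \left(72 - \frac{121}{16} + 5 \left(-33\right)\right)} \left(-24 - 10\right) = \frac{1500 - \frac{2541}{16} - 3432}{7 \left(72 - \frac{121}{16} - 165\right)} \left(-34\right) = \frac{1}{7} \frac{1}{- \frac{1609}{16}} \left(- \frac{33453}{16}\right) \left(-34\right) = \frac{1}{7} \left(- \frac{16}{1609}\right) \left(- \frac{33453}{16}\right) \left(-34\right) = \frac{4779}{1609} \left(-34\right) = - \frac{162486}{1609}$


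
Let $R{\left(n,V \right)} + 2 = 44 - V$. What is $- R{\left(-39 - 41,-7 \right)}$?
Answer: $-49$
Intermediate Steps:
$R{\left(n,V \right)} = 42 - V$ ($R{\left(n,V \right)} = -2 - \left(-44 + V\right) = 42 - V$)
$- R{\left(-39 - 41,-7 \right)} = - (42 - -7) = - (42 + 7) = \left(-1\right) 49 = -49$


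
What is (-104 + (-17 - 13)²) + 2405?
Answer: 3201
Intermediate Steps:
(-104 + (-17 - 13)²) + 2405 = (-104 + (-30)²) + 2405 = (-104 + 900) + 2405 = 796 + 2405 = 3201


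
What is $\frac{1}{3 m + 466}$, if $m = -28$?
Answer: $\frac{1}{382} \approx 0.0026178$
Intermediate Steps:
$\frac{1}{3 m + 466} = \frac{1}{3 \left(-28\right) + 466} = \frac{1}{-84 + 466} = \frac{1}{382}$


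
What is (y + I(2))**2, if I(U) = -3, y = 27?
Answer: 576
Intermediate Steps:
(y + I(2))**2 = (27 - 3)**2 = 24**2 = 576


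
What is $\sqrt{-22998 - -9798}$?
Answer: $20 i \sqrt{33} \approx 114.89 i$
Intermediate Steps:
$\sqrt{-22998 - -9798} = \sqrt{-22998 + 9798} = \sqrt{-13200} = 20 i \sqrt{33}$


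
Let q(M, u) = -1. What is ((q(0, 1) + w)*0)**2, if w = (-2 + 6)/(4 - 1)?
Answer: 0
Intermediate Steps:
w = 4/3 ≈ 1.3333
((q(0, 1) + w)*0)**2 = ((-1 + 4/3)*0)**2 = ((1/3)*0)**2 = 0**2 = 0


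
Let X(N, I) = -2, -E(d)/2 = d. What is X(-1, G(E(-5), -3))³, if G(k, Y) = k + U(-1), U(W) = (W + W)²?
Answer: -8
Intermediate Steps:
U(W) = 4*W² (U(W) = (2*W)² = 4*W²)
E(d) = -2*d
G(k, Y) = 4 + k (G(k, Y) = k + 4*(-1)² = k + 4*1 = k + 4 = 4 + k)
X(-1, G(E(-5), -3))³ = (-2)³ = -8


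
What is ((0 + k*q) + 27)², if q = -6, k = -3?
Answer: 2025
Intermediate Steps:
((0 + k*q) + 27)² = ((0 - 3*(-6)) + 27)² = ((0 + 18) + 27)² = (18 + 27)² = 45² = 2025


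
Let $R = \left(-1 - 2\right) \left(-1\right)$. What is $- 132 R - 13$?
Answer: $-409$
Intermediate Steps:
$R = 3$ ($R = \left(-3\right) \left(-1\right) = 3$)
$- 132 R - 13 = \left(-132\right) 3 - 13 = -396 - 13 = -409$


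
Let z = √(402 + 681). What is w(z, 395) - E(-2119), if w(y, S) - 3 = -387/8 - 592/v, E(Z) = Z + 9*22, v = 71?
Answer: 1060619/568 ≈ 1867.3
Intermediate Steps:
E(Z) = 198 + Z (E(Z) = Z + 198 = 198 + Z)
z = 19*√3 (z = √1083 = 19*√3 ≈ 32.909)
w(y, S) = -30509/568 (w(y, S) = 3 + (-387/8 - 592/71) = 3 - 32213/568 = -30509/568)
w(z, 395) - E(-2119) = -30509/568 - (198 - 2119) = -30509/568 - 1*(-1921) = -30509/568 + 1921 = 1060619/568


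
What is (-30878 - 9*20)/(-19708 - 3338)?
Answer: 15529/11523 ≈ 1.3477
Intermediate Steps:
(-30878 - 9*20)/(-19708 - 3338) = (-30878 - 180)/(-23046) = -31058*(-1/23046) = 15529/11523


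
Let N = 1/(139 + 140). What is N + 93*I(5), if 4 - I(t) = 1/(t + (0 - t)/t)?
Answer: 389209/1116 ≈ 348.75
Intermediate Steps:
N = 1/279 ≈ 0.0035842
I(t) = 4 - 1/(-1 + t) (I(t) = 4 - 1/(t + (0 - t)/t) = 4 - 1/(t + (-t)/t) = 4 - 1/(t - 1) = 4 - 1/(-1 + t))
N + 93*I(5) = 1/279 + 93*((-5 + 4*5)/(-1 + 5)) = 1/279 + 93*((-5 + 20)/4) = 1/279 + 93*((¼)*15) = 1/279 + 93*(15/4) = 1/279 + 1395/4 = 389209/1116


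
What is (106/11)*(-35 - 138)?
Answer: -18338/11 ≈ -1667.1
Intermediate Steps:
(106/11)*(-35 - 138) = (106*(1/11))*(-173) = (106/11)*(-173) = -18338/11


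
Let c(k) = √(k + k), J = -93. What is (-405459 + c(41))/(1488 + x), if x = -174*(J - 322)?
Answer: -135153/24566 + √82/73698 ≈ -5.5015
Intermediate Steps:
x = 72210 (x = -174*(-93 - 322) = -174*(-415) = 72210)
c(k) = √2*√k (c(k) = √(2*k) = √2*√k)
(-405459 + c(41))/(1488 + x) = (-405459 + √2*√41)/(1488 + 72210) = (-405459 + √82)/73698 = (-405459 + √82)*(1/73698) = -135153/24566 + √82/73698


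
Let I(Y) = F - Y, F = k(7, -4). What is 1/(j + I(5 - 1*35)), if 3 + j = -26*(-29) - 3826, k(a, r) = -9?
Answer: -1/3054 ≈ -0.00032744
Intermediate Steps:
F = -9
I(Y) = -9 - Y
j = -3075 (j = -3 + (-26*(-29) - 3826) = -3 + (754 - 3826) = -3 - 3072 = -3075)
1/(j + I(5 - 1*35)) = 1/(-3075 + (-9 - (5 - 1*35))) = 1/(-3075 + (-9 - (5 - 35))) = 1/(-3075 + (-9 - 1*(-30))) = 1/(-3075 + (-9 + 30)) = 1/(-3075 + 21) = 1/(-3054) = -1/3054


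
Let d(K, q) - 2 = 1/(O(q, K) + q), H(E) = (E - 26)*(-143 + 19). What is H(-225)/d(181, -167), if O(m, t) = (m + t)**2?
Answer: 902596/59 ≈ 15298.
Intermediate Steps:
H(E) = 3224 - 124*E (H(E) = (-26 + E)*(-124) = 3224 - 124*E)
d(K, q) = 2 + 1/(q + (K + q)**2) (d(K, q) = 2 + 1/((q + K)**2 + q) = 2 + 1/((K + q)**2 + q) = 2 + 1/(q + (K + q)**2))
H(-225)/d(181, -167) = (3224 - 124*(-225))/(((1 + 2*(-167) + 2*(181 - 167)**2)/(-167 + (181 - 167)**2))) = (3224 + 27900)/(((1 - 334 + 2*14**2)/(-167 + 14**2))) = 31124/(((1 - 334 + 2*196)/(-167 + 196))) = 31124/(((1 - 334 + 392)/29)) = 31124/(((1/29)*59)) = 31124/(59/29) = 31124*(29/59) = 902596/59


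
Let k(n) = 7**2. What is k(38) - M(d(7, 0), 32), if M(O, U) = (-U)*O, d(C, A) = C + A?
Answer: 273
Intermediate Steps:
d(C, A) = A + C
k(n) = 49
M(O, U) = -O*U
k(38) - M(d(7, 0), 32) = 49 - (-1)*(0 + 7)*32 = 49 - (-1)*7*32 = 49 - 1*(-224) = 49 + 224 = 273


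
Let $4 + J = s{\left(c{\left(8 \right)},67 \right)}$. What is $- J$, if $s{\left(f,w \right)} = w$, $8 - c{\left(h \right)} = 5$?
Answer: $-63$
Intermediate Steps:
$c{\left(h \right)} = 3$ ($c{\left(h \right)} = 8 - 5 = 3$)
$J = 63$ ($J = -4 + 67 = 63$)
$- J = \left(-1\right) 63 = -63$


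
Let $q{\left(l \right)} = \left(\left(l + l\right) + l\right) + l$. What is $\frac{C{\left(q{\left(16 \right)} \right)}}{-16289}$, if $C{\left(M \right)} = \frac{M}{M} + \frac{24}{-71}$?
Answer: $- \frac{47}{1156519} \approx -4.0639 \cdot 10^{-5}$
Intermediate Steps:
$q{\left(l \right)} = 4 l$ ($q{\left(l \right)} = \left(2 l + l\right) + l = 3 l + l = 4 l$)
$C{\left(M \right)} = \frac{47}{71}$ ($C{\left(M \right)} = 1 + 24 \left(- \frac{1}{71}\right) = 1 - \frac{24}{71} = \frac{47}{71}$)
$\frac{C{\left(q{\left(16 \right)} \right)}}{-16289} = \frac{47}{71 \left(-16289\right)} = \frac{47}{71} \left(- \frac{1}{16289}\right) = - \frac{47}{1156519}$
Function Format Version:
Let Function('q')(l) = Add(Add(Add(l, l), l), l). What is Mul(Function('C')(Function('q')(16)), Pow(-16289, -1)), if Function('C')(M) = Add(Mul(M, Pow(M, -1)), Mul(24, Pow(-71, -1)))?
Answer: Rational(-47, 1156519) ≈ -4.0639e-5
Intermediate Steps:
Function('q')(l) = Mul(4, l) (Function('q')(l) = Add(Add(Mul(2, l), l), l) = Add(Mul(3, l), l) = Mul(4, l))
Function('C')(M) = Rational(47, 71) (Function('C')(M) = Add(1, Mul(24, Rational(-1, 71))) = Add(1, Rational(-24, 71)) = Rational(47, 71))
Mul(Function('C')(Function('q')(16)), Pow(-16289, -1)) = Mul(Rational(47, 71), Pow(-16289, -1)) = Mul(Rational(47, 71), Rational(-1, 16289)) = Rational(-47, 1156519)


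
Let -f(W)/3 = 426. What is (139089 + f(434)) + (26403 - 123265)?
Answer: 40949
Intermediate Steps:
f(W) = -1278 (f(W) = -3*426 = -1278)
(139089 + f(434)) + (26403 - 123265) = (139089 - 1278) + (26403 - 123265) = 137811 - 96862 = 40949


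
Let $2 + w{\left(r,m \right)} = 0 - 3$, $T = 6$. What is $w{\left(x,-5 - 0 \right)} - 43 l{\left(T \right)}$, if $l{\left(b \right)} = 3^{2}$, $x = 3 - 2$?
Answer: $-392$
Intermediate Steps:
$x = 1$ ($x = 3 - 2 = 1$)
$l{\left(b \right)} = 9$
$w{\left(r,m \right)} = -5$ ($w{\left(r,m \right)} = -2 + \left(0 - 3\right) = -2 - 3 = -5$)
$w{\left(x,-5 - 0 \right)} - 43 l{\left(T \right)} = -5 - 387 = -392$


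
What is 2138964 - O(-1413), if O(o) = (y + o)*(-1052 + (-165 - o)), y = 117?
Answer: 2392980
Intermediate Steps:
O(o) = (-1217 - o)*(117 + o) (O(o) = (117 + o)*(-1052 + (-165 - o)) = (117 + o)*(-1217 - o) = (-1217 - o)*(117 + o))
2138964 - O(-1413) = 2138964 - (-142389 - 1*(-1413)² - 1334*(-1413)) = 2138964 - (-142389 - 1*1996569 + 1884942) = 2138964 - (-142389 - 1996569 + 1884942) = 2138964 - 1*(-254016) = 2138964 + 254016 = 2392980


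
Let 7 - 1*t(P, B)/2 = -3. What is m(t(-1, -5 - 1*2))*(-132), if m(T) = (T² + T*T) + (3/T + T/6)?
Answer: -530299/5 ≈ -1.0606e+5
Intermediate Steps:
t(P, B) = 20 (t(P, B) = 14 - 2*(-3) = 14 + 6 = 20)
m(T) = 2*T² + 3/T + T/6 (m(T) = (T² + T²) + (3/T + T*(⅙)) = 2*T² + (3/T + T/6) = 2*T² + 3/T + T/6)
m(t(-1, -5 - 1*2))*(-132) = (2*20² + 3/20 + (⅙)*20)*(-132) = (2*400 + 3*(1/20) + 10/3)*(-132) = (800 + 3/20 + 10/3)*(-132) = (48209/60)*(-132) = -530299/5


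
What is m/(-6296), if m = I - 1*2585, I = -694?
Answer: 3279/6296 ≈ 0.52081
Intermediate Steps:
m = -3279 (m = -694 - 1*2585 = -694 - 2585 = -3279)
m/(-6296) = -3279/(-6296) = -3279*(-1/6296) = 3279/6296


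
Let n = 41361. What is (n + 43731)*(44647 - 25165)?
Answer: 1657762344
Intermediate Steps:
(n + 43731)*(44647 - 25165) = (41361 + 43731)*(44647 - 25165) = 85092*19482 = 1657762344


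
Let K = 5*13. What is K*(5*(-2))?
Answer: -650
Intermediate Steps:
K = 65
K*(5*(-2)) = 65*(5*(-2)) = 65*(-10) = -650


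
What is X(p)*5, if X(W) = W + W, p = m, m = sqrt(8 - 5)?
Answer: 10*sqrt(3) ≈ 17.320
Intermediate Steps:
m = sqrt(3) ≈ 1.7320
p = sqrt(3) ≈ 1.7320
X(W) = 2*W
X(p)*5 = (2*sqrt(3))*5 = 10*sqrt(3)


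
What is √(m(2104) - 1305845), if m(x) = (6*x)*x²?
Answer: √55882819339 ≈ 2.3640e+5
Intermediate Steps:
m(x) = 6*x³
√(m(2104) - 1305845) = √(6*2104³ - 1305845) = √(6*9314020864 - 1305845) = √(55884125184 - 1305845) = √55882819339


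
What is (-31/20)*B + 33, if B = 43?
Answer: -673/20 ≈ -33.650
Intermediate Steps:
(-31/20)*B + 33 = -31/20*43 + 33 = -1333/20 + 33 = -673/20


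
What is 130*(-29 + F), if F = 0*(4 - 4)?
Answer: -3770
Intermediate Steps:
F = 0 (F = 0*0 = 0)
130*(-29 + F) = 130*(-29 + 0) = 130*(-29) = -3770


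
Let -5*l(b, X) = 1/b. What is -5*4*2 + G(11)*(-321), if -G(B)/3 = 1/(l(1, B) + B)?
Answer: 295/6 ≈ 49.167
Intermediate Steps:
l(b, X) = -1/(5*b)
G(B) = -3/(-⅕ + B) (G(B) = -3/(-⅕/1 + B) = -3/(-⅕*1 + B) = -3/(-⅕ + B))
-5*4*2 + G(11)*(-321) = -5*4*2 - 15/(-1 + 5*11)*(-321) = -20*2 - 15/(-1 + 55)*(-321) = -40 - 15/54*(-321) = -40 - 15*1/54*(-321) = -40 - 5/18*(-321) = -40 + 535/6 = 295/6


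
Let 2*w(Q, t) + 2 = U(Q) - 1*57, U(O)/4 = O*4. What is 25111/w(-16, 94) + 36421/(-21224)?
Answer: -153912049/955080 ≈ -161.15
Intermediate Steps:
U(O) = 16*O (U(O) = 4*(O*4) = 4*(4*O) = 16*O)
w(Q, t) = -59/2 + 8*Q (w(Q, t) = -1 + (16*Q - 1*57)/2 = -1 + (16*Q - 57)/2 = -1 + (-57 + 16*Q)/2 = -1 + (-57/2 + 8*Q) = -59/2 + 8*Q)
25111/w(-16, 94) + 36421/(-21224) = 25111/(-59/2 + 8*(-16)) + 36421/(-21224) = 25111/(-59/2 - 128) + 36421*(-1/21224) = 25111/(-315/2) - 5203/3032 = 25111*(-2/315) - 5203/3032 = -50222/315 - 5203/3032 = -153912049/955080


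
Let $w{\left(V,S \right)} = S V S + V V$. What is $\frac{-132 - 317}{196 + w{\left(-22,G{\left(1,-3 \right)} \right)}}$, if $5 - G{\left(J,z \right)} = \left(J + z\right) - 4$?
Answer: $\frac{449}{1982} \approx 0.22654$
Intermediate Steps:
$G{\left(J,z \right)} = 9 - J - z$ ($G{\left(J,z \right)} = 5 - \left(\left(J + z\right) - 4\right) = 5 - \left(-4 + J + z\right) = 9 - J - z$)
$w{\left(V,S \right)} = V^{2} + V S^{2}$ ($w{\left(V,S \right)} = V S^{2} + V^{2} = V^{2} + V S^{2}$)
$\frac{-132 - 317}{196 + w{\left(-22,G{\left(1,-3 \right)} \right)}} = \frac{-132 - 317}{196 - 22 \left(-22 + \left(9 - 1 - -3\right)^{2}\right)} = - \frac{449}{196 - 22 \left(-22 + \left(9 - 1 + 3\right)^{2}\right)} = - \frac{449}{196 - 22 \left(-22 + 11^{2}\right)} = - \frac{449}{196 - 22 \left(-22 + 121\right)} = - \frac{449}{196 - 2178} = - \frac{449}{-1982} = \left(-449\right) \left(- \frac{1}{1982}\right) = \frac{449}{1982}$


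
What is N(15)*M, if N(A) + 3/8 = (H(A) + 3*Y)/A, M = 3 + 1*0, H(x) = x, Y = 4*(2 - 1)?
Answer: 171/40 ≈ 4.2750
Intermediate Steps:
Y = 4 (Y = 4*1 = 4)
M = 3 (M = 3 + 0 = 3)
N(A) = -3/8 + (12 + A)/A (N(A) = -3/8 + (A + 3*4)/A = -3/8 + (A + 12)/A = -3/8 + (12 + A)/A)
N(15)*M = (5/8 + 12/15)*3 = (5/8 + 12*(1/15))*3 = (5/8 + ⅘)*3 = (57/40)*3 = 171/40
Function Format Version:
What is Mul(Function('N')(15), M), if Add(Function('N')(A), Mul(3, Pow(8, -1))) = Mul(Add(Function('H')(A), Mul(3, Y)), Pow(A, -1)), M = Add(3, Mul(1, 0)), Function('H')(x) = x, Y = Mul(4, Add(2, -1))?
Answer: Rational(171, 40) ≈ 4.2750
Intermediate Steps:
Y = 4 (Y = Mul(4, 1) = 4)
M = 3 (M = Add(3, 0) = 3)
Function('N')(A) = Add(Rational(-3, 8), Mul(Pow(A, -1), Add(12, A))) (Function('N')(A) = Add(Rational(-3, 8), Mul(Add(A, Mul(3, 4)), Pow(A, -1))) = Add(Rational(-3, 8), Mul(Add(A, 12), Pow(A, -1))) = Add(Rational(-3, 8), Mul(Add(12, A), Pow(A, -1))) = Add(Rational(-3, 8), Mul(Pow(A, -1), Add(12, A))))
Mul(Function('N')(15), M) = Mul(Add(Rational(5, 8), Mul(12, Pow(15, -1))), 3) = Mul(Add(Rational(5, 8), Mul(12, Rational(1, 15))), 3) = Mul(Add(Rational(5, 8), Rational(4, 5)), 3) = Mul(Rational(57, 40), 3) = Rational(171, 40)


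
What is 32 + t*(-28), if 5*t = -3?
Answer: 244/5 ≈ 48.800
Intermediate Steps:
t = -3/5 (t = (1/5)*(-3) = -3/5 ≈ -0.60000)
32 + t*(-28) = 32 - 3/5*(-28) = 32 + 84/5 = 244/5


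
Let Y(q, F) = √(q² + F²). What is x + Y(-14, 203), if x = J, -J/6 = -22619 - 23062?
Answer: 274086 + 91*√5 ≈ 2.7429e+5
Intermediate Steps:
J = 274086 (J = -6*(-22619 - 23062) = -6*(-45681) = 274086)
x = 274086
Y(q, F) = √(F² + q²)
x + Y(-14, 203) = 274086 + √(203² + (-14)²) = 274086 + √(41209 + 196) = 274086 + √41405 = 274086 + 91*√5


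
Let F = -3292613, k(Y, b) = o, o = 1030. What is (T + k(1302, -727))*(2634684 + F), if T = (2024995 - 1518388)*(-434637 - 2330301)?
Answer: 921585457050040144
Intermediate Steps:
k(Y, b) = 1030
T = -1400736945366 (T = 506607*(-2764938) = -1400736945366)
(T + k(1302, -727))*(2634684 + F) = (-1400736945366 + 1030)*(2634684 - 3292613) = -1400736944336*(-657929) = 921585457050040144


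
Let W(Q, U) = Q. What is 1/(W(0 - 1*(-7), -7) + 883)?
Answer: 1/890 ≈ 0.0011236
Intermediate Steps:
1/(W(0 - 1*(-7), -7) + 883) = 1/((0 - 1*(-7)) + 883) = 1/((0 + 7) + 883) = 1/(7 + 883) = 1/890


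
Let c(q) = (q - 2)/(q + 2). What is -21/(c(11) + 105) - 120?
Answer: -55051/458 ≈ -120.20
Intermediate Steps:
c(q) = (-2 + q)/(2 + q)
-21/(c(11) + 105) - 120 = -21/((-2 + 11)/(2 + 11) + 105) - 120 = -21/(9/13 + 105) - 120 = -21/1374/13 - 120 = -21*13/1374 - 120 = -91/458 - 120 = -55051/458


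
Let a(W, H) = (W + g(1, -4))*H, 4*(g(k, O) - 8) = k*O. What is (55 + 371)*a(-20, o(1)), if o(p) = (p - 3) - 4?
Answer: 33228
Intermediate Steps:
g(k, O) = 8 + O*k/4 (g(k, O) = 8 + (k*O)/4 = 8 + (O*k)/4 = 8 + O*k/4)
o(p) = -7 + p (o(p) = (-3 + p) - 4 = -7 + p)
a(W, H) = H*(7 + W) (a(W, H) = (W + (8 + (1/4)*(-4)*1))*H = (W + (8 - 1))*H = (W + 7)*H = (7 + W)*H = H*(7 + W))
(55 + 371)*a(-20, o(1)) = (55 + 371)*((-7 + 1)*(7 - 20)) = 426*(-6*(-13)) = 426*78 = 33228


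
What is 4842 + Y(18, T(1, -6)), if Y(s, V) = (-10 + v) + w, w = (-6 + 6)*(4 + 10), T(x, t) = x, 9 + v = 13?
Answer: 4836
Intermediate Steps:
v = 4 (v = -9 + 13 = 4)
w = 0 (w = 0*14 = 0)
Y(s, V) = -6 (Y(s, V) = (-10 + 4) + 0 = -6 + 0 = -6)
4842 + Y(18, T(1, -6)) = 4842 - 6 = 4836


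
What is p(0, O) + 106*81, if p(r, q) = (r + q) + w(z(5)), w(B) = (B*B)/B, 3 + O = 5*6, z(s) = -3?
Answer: 8610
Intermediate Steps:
O = 27 (O = -3 + 5*6 = -3 + 30 = 27)
w(B) = B (w(B) = B²/B = B)
p(r, q) = -3 + q + r (p(r, q) = (r + q) - 3 = (q + r) - 3 = -3 + q + r)
p(0, O) + 106*81 = (-3 + 27 + 0) + 106*81 = 24 + 8586 = 8610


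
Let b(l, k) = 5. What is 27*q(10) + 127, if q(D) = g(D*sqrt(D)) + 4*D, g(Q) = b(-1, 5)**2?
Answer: 1882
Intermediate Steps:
g(Q) = 25 (g(Q) = 5**2 = 25)
q(D) = 25 + 4*D
27*q(10) + 127 = 27*(25 + 4*10) + 127 = 27*(25 + 40) + 127 = 27*65 + 127 = 1755 + 127 = 1882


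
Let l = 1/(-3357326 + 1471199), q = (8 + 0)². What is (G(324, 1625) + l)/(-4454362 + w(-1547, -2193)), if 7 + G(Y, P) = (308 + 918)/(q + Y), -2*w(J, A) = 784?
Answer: 1405164809/1630032968765052 ≈ 8.6205e-7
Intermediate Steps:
w(J, A) = -392 (w(J, A) = -½*784 = -392)
q = 64 (q = 8² = 64)
G(Y, P) = -7 + 1226/(64 + Y) (G(Y, P) = -7 + (308 + 918)/(64 + Y) = -7 + 1226/(64 + Y))
l = -1/1886127 (l = 1/(-1886127) = -1/1886127 ≈ -5.3019e-7)
(G(324, 1625) + l)/(-4454362 + w(-1547, -2193)) = ((778 - 7*324)/(64 + 324) - 1/1886127)/(-4454362 - 392) = ((778 - 2268)/388 - 1/1886127)/(-4454754) = ((1/388)*(-1490) - 1/1886127)*(-1/4454754) = (-745/194 - 1/1886127)*(-1/4454754) = -1405164809/365908638*(-1/4454754) = 1405164809/1630032968765052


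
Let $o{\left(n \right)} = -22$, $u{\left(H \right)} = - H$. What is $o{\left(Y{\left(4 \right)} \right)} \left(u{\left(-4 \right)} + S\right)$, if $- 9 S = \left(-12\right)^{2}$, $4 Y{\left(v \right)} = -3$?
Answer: $264$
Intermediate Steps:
$Y{\left(v \right)} = - \frac{3}{4}$ ($Y{\left(v \right)} = \frac{1}{4} \left(-3\right) = - \frac{3}{4}$)
$S = -16$ ($S = - \frac{\left(-12\right)^{2}}{9} = \left(- \frac{1}{9}\right) 144 = -16$)
$o{\left(Y{\left(4 \right)} \right)} \left(u{\left(-4 \right)} + S\right) = - 22 \left(\left(-1\right) \left(-4\right) - 16\right) = - 22 \left(4 - 16\right) = \left(-22\right) \left(-12\right) = 264$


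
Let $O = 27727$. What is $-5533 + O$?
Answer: $22194$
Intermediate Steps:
$-5533 + O = -5533 + 27727 = 22194$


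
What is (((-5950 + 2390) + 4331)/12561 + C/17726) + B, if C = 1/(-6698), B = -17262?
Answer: -8581207764791463/497117267876 ≈ -17262.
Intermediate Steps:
C = -1/6698 ≈ -0.00014930
(((-5950 + 2390) + 4331)/12561 + C/17726) + B = (((-5950 + 2390) + 4331)/12561 - 1/6698/17726) - 17262 = ((-3560 + 4331)*(1/12561) - 1/6698*1/17726) - 17262 = (771*(1/12561) - 1/118728748) - 17262 = (257/4187 - 1/118728748) - 17262 = 30513284049/497117267876 - 17262 = -8581207764791463/497117267876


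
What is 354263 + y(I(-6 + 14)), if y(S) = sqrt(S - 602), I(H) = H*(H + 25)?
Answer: 354263 + 13*I*sqrt(2) ≈ 3.5426e+5 + 18.385*I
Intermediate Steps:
I(H) = H*(25 + H)
y(S) = sqrt(-602 + S)
354263 + y(I(-6 + 14)) = 354263 + sqrt(-602 + (-6 + 14)*(25 + (-6 + 14))) = 354263 + sqrt(-602 + 8*(25 + 8)) = 354263 + sqrt(-602 + 8*33) = 354263 + sqrt(-602 + 264) = 354263 + sqrt(-338) = 354263 + 13*I*sqrt(2)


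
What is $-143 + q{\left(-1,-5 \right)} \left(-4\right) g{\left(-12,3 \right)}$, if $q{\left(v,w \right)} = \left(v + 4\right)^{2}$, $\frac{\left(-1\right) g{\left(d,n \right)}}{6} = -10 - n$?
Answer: $-2951$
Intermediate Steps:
$g{\left(d,n \right)} = 60 + 6 n$ ($g{\left(d,n \right)} = - 6 \left(-10 - n\right) = 60 + 6 n$)
$q{\left(v,w \right)} = \left(4 + v\right)^{2}$
$-143 + q{\left(-1,-5 \right)} \left(-4\right) g{\left(-12,3 \right)} = -143 + \left(4 - 1\right)^{2} \left(-4\right) \left(60 + 6 \cdot 3\right) = -143 + 3^{2} \left(-4\right) \left(60 + 18\right) = -143 + 9 \left(-4\right) 78 = -143 - 2808 = -2951$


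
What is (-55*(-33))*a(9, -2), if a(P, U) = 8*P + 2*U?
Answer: 123420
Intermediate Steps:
a(P, U) = 2*U + 8*P
(-55*(-33))*a(9, -2) = (-55*(-33))*(2*(-2) + 8*9) = 1815*(-4 + 72) = 1815*68 = 123420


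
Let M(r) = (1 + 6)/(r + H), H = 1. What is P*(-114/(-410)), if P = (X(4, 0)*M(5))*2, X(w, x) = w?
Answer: 532/205 ≈ 2.5951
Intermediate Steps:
M(r) = 7/(1 + r) (M(r) = (1 + 6)/(r + 1) = 7/(1 + r))
P = 28/3 (P = (4*(7/(1 + 5)))*2 = (4*(7/6))*2 = (14/3)*2 = 28/3 ≈ 9.3333)
P*(-114/(-410)) = 28*(-114/(-410))/3 = 28*(-114*(-1/410))/3 = (28/3)*(57/205) = 532/205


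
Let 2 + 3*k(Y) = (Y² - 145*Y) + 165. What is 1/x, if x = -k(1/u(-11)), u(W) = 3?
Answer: -27/1033 ≈ -0.026137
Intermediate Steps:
k(Y) = 163/3 - 145*Y/3 + Y²/3 (k(Y) = -⅔ + ((Y² - 145*Y) + 165)/3 = -⅔ + (165 + Y² - 145*Y)/3 = -⅔ + (55 - 145*Y/3 + Y²/3) = 163/3 - 145*Y/3 + Y²/3)
x = -1033/27 (x = -(163/3 - 145/3/3 + (1/3)²/3) = -(163/3 - 145/3*⅓ + (⅓)²/3) = -(163/3 - 145/9 + (⅓)*(⅑)) = -(163/3 - 145/9 + 1/27) = -1*1033/27 = -1033/27 ≈ -38.259)
1/x = 1/(-1033/27) = -27/1033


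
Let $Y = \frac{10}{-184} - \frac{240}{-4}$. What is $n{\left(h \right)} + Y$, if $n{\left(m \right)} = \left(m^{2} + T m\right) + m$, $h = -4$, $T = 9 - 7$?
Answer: $\frac{5883}{92} \approx 63.946$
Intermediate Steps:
$T = 2$ ($T = 9 - 7 = 2$)
$n{\left(m \right)} = m^{2} + 3 m$ ($n{\left(m \right)} = \left(m^{2} + 2 m\right) + m = m^{2} + 3 m$)
$Y = \frac{5515}{92}$ ($Y = 10 \left(- \frac{1}{184}\right) - -60 = - \frac{5}{92} + 60 = \frac{5515}{92} \approx 59.946$)
$n{\left(h \right)} + Y = - 4 \left(3 - 4\right) + \frac{5515}{92} = \left(-4\right) \left(-1\right) + \frac{5515}{92} = 4 + \frac{5515}{92} = \frac{5883}{92}$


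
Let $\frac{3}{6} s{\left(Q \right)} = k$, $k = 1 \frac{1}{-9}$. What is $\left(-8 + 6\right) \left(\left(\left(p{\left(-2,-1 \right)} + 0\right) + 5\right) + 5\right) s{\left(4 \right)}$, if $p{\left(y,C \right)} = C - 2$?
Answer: $\frac{28}{9} \approx 3.1111$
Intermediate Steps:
$p{\left(y,C \right)} = -2 + C$
$k = - \frac{1}{9}$ ($k = 1 \left(- \frac{1}{9}\right) = - \frac{1}{9} \approx -0.11111$)
$s{\left(Q \right)} = - \frac{2}{9}$ ($s{\left(Q \right)} = 2 \left(- \frac{1}{9}\right) = - \frac{2}{9}$)
$\left(-8 + 6\right) \left(\left(\left(p{\left(-2,-1 \right)} + 0\right) + 5\right) + 5\right) s{\left(4 \right)} = \left(-8 + 6\right) \left(\left(\left(\left(-2 - 1\right) + 0\right) + 5\right) + 5\right) \left(- \frac{2}{9}\right) = - 2 \left(\left(\left(-3 + 0\right) + 5\right) + 5\right) \left(- \frac{2}{9}\right) = - 2 \left(\left(-3 + 5\right) + 5\right) \left(- \frac{2}{9}\right) = - 2 \left(2 + 5\right) \left(- \frac{2}{9}\right) = \left(-2\right) 7 \left(- \frac{2}{9}\right) = \left(-14\right) \left(- \frac{2}{9}\right) = \frac{28}{9}$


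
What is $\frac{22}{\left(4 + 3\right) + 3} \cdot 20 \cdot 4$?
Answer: $176$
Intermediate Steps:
$\frac{22}{\left(4 + 3\right) + 3} \cdot 20 \cdot 4 = \frac{22}{7 + 3} \cdot 20 \cdot 4 = \frac{22}{10} \cdot 20 \cdot 4 = 22 \cdot \frac{1}{10} \cdot 20 \cdot 4 = \frac{11}{5} \cdot 20 \cdot 4 = 44 \cdot 4 = 176$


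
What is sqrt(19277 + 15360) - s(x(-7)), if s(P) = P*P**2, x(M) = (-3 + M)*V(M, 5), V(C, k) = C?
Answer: -343000 + sqrt(34637) ≈ -3.4281e+5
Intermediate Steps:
x(M) = M*(-3 + M) (x(M) = (-3 + M)*M = M*(-3 + M))
s(P) = P**3
sqrt(19277 + 15360) - s(x(-7)) = sqrt(19277 + 15360) - (-7*(-3 - 7))**3 = sqrt(34637) - (-7*(-10))**3 = sqrt(34637) - 1*70**3 = sqrt(34637) - 1*343000 = sqrt(34637) - 343000 = -343000 + sqrt(34637)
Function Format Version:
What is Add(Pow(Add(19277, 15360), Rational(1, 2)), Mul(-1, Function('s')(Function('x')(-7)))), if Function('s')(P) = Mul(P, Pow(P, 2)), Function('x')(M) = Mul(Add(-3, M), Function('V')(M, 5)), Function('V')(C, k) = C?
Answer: Add(-343000, Pow(34637, Rational(1, 2))) ≈ -3.4281e+5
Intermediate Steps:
Function('x')(M) = Mul(M, Add(-3, M)) (Function('x')(M) = Mul(Add(-3, M), M) = Mul(M, Add(-3, M)))
Function('s')(P) = Pow(P, 3)
Add(Pow(Add(19277, 15360), Rational(1, 2)), Mul(-1, Function('s')(Function('x')(-7)))) = Add(Pow(Add(19277, 15360), Rational(1, 2)), Mul(-1, Pow(Mul(-7, Add(-3, -7)), 3))) = Add(Pow(34637, Rational(1, 2)), Mul(-1, Pow(Mul(-7, -10), 3))) = Add(Pow(34637, Rational(1, 2)), Mul(-1, Pow(70, 3))) = Add(Pow(34637, Rational(1, 2)), Mul(-1, 343000)) = Add(Pow(34637, Rational(1, 2)), -343000) = Add(-343000, Pow(34637, Rational(1, 2)))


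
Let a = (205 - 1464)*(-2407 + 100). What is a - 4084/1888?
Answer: 1370929115/472 ≈ 2.9045e+6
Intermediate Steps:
a = 2904513 (a = -1259*(-2307) = 2904513)
a - 4084/1888 = 2904513 - 4084/1888 = 2904513 - 4084*1/1888 = 2904513 - 1021/472 = 1370929115/472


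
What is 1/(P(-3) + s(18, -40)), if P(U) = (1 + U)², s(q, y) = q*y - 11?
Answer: -1/727 ≈ -0.0013755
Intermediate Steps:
s(q, y) = -11 + q*y
1/(P(-3) + s(18, -40)) = 1/((1 - 3)² + (-11 + 18*(-40))) = 1/((-2)² + (-11 - 720)) = 1/(4 - 731) = 1/(-727) = -1/727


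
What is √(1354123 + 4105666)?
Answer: √5459789 ≈ 2336.6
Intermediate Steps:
√(1354123 + 4105666) = √5459789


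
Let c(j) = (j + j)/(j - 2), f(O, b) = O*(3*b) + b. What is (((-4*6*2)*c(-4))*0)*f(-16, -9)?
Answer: 0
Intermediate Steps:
f(O, b) = b + 3*O*b (f(O, b) = 3*O*b + b = b + 3*O*b)
c(j) = 2*j/(-2 + j) (c(j) = (2*j)/(-2 + j) = 2*j/(-2 + j))
(((-4*6*2)*c(-4))*0)*f(-16, -9) = (((-4*6*2)*(2*(-4)/(-2 - 4)))*0)*(-9*(1 + 3*(-16))) = (((-24*2)*(2*(-4)/(-6)))*0)*(-9*(1 - 48)) = (-96*(-4)*(-1)/6*0)*(-9*(-47)) = (-48*4/3*0)*423 = -64*0*423 = 0*423 = 0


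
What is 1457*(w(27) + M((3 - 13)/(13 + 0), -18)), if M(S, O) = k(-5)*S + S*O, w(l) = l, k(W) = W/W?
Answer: 759097/13 ≈ 58392.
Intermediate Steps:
k(W) = 1
M(S, O) = S + O*S (M(S, O) = 1*S + S*O = S + O*S)
1457*(w(27) + M((3 - 13)/(13 + 0), -18)) = 1457*(27 + ((3 - 13)/(13 + 0))*(1 - 18)) = 1457*(27 - 10/13*(-17)) = 1457*(27 + 170/13) = 1457*(521/13) = 759097/13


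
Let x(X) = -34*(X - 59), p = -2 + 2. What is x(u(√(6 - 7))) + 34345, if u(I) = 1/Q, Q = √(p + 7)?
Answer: 36351 - 34*√7/7 ≈ 36338.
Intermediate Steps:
p = 0
Q = √7 (Q = √(0 + 7) = √7 ≈ 2.6458)
u(I) = √7/7 (u(I) = 1/(√7) = √7/7)
x(X) = 2006 - 34*X (x(X) = -34*(-59 + X) = 2006 - 34*X)
x(u(√(6 - 7))) + 34345 = (2006 - 34*√7/7) + 34345 = 36351 - 34*√7/7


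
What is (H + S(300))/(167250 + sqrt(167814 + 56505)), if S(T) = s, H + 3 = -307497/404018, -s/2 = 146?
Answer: -3330861995125/1883554687868543 + 119492807*sqrt(224319)/11301328127211258 ≈ -0.0017634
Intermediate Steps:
s = -292 (s = -2*146 = -292)
H = -1519551/404018 (H = -3 - 307497/404018 = -1519551/404018 ≈ -3.7611)
S(T) = -292
(H + S(300))/(167250 + sqrt(167814 + 56505)) = (-1519551/404018 - 292)/(167250 + sqrt(167814 + 56505)) = -119492807/(404018*(167250 + sqrt(224319)))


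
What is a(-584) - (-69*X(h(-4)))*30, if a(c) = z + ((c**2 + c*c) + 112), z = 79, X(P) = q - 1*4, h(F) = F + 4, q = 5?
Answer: 684373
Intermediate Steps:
h(F) = 4 + F
X(P) = 1 (X(P) = 5 - 1*4 = 5 - 4 = 1)
a(c) = 191 + 2*c**2 (a(c) = 79 + ((c**2 + c*c) + 112) = 79 + ((c**2 + c**2) + 112) = 79 + (2*c**2 + 112) = 79 + (112 + 2*c**2) = 191 + 2*c**2)
a(-584) - (-69*X(h(-4)))*30 = (191 + 2*(-584)**2) - (-69*1)*30 = (191 + 2*341056) - (-69)*30 = (191 + 682112) - 1*(-2070) = 682303 + 2070 = 684373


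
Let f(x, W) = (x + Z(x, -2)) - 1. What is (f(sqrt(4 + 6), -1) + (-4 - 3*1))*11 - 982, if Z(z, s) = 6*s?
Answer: -1202 + 11*sqrt(10) ≈ -1167.2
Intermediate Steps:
f(x, W) = -13 + x (f(x, W) = (x + 6*(-2)) - 1 = (x - 12) - 1 = (-12 + x) - 1 = -13 + x)
(f(sqrt(4 + 6), -1) + (-4 - 3*1))*11 - 982 = ((-13 + sqrt(4 + 6)) + (-4 - 3*1))*11 - 982 = ((-13 + sqrt(10)) + (-4 - 3))*11 - 982 = ((-13 + sqrt(10)) - 7)*11 - 982 = (-20 + sqrt(10))*11 - 982 = (-220 + 11*sqrt(10)) - 982 = -1202 + 11*sqrt(10)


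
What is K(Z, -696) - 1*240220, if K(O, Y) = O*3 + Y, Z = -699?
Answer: -243013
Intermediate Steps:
K(O, Y) = Y + 3*O (K(O, Y) = 3*O + Y = Y + 3*O)
K(Z, -696) - 1*240220 = (-696 + 3*(-699)) - 1*240220 = (-696 - 2097) - 240220 = -2793 - 240220 = -243013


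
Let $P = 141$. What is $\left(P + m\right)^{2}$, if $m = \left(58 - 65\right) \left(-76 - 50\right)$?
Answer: $1046529$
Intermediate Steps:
$m = 882$ ($m = \left(-7\right) \left(-126\right) = 882$)
$\left(P + m\right)^{2} = \left(141 + 882\right)^{2} = 1023^{2} = 1046529$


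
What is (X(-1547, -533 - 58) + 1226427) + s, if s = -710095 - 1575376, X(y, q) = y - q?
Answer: -1060000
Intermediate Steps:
s = -2285471
(X(-1547, -533 - 58) + 1226427) + s = ((-1547 - (-533 - 58)) + 1226427) - 2285471 = ((-1547 - 1*(-591)) + 1226427) - 2285471 = ((-1547 + 591) + 1226427) - 2285471 = (-956 + 1226427) - 2285471 = 1225471 - 2285471 = -1060000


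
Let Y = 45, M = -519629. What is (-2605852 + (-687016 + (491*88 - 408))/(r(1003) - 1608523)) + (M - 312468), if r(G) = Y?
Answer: -2764932343703/804239 ≈ -3.4379e+6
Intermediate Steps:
r(G) = 45
(-2605852 + (-687016 + (491*88 - 408))/(r(1003) - 1608523)) + (M - 312468) = (-2605852 + (-687016 + (491*88 - 408))/(45 - 1608523)) + (-519629 - 312468) = (-2605852 + (-687016 + (43208 - 408))/(-1608478)) - 832097 = (-2605852 + (-687016 + 42800)*(-1/1608478)) - 832097 = (-2605852 - 644216*(-1/1608478)) - 832097 = (-2605852 + 322108/804239) - 832097 = -2095727484520/804239 - 832097 = -2764932343703/804239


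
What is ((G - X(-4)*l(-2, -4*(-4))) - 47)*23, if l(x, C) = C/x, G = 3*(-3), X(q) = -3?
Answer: -1840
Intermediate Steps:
G = -9
((G - X(-4)*l(-2, -4*(-4))) - 47)*23 = ((-9 - (-3)*-4*(-4)/(-2)) - 47)*23 = ((-9 - (-3)*16*(-½)) - 47)*23 = ((-9 - (-3)*(-8)) - 47)*23 = ((-9 - 1*24) - 47)*23 = ((-9 - 24) - 47)*23 = (-33 - 47)*23 = -80*23 = -1840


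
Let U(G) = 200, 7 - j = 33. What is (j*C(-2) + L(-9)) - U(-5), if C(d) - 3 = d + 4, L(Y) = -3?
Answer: -333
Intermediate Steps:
j = -26 (j = 7 - 1*33 = 7 - 33 = -26)
C(d) = 7 + d (C(d) = 3 + (d + 4) = 3 + (4 + d) = 7 + d)
(j*C(-2) + L(-9)) - U(-5) = (-26*(7 - 2) - 3) - 1*200 = (-26*5 - 3) - 200 = (-130 - 3) - 200 = -133 - 200 = -333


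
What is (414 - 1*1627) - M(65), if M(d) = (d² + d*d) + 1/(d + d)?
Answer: -1256191/130 ≈ -9663.0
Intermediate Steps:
M(d) = 1/(2*d) + 2*d² (M(d) = (d² + d²) + 1/(2*d) = 2*d² + 1/(2*d) = 1/(2*d) + 2*d²)
(414 - 1*1627) - M(65) = (414 - 1*1627) - (1 + 4*65³)/(2*65) = (414 - 1627) - (1 + 4*274625)/(2*65) = -1213 - (1 + 1098500)/(2*65) = -1213 - 1098501/(2*65) = -1213 - 1*1098501/130 = -1213 - 1098501/130 = -1256191/130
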